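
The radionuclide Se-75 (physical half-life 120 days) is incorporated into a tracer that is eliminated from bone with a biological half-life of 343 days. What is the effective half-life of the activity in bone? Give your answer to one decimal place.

88.9 days

1/t_eff = 1/t_phys + 1/t_biol = 1/120 + 1/343 = 0.011249 per day.
t_eff = 120 × 343 / (120 + 343) ≈ 88.898 days.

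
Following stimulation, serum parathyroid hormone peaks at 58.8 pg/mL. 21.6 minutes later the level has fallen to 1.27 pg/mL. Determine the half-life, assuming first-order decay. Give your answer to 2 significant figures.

A/A₀ = 1.27/58.8 ≈ 0.021599.
n = log₂(46.299) ≈ 5.5329 half-lives elapsed in 21.6 minutes.
t½ = 21.6/5.5329 ≈ 3.9039 minutes.

3.9 minutes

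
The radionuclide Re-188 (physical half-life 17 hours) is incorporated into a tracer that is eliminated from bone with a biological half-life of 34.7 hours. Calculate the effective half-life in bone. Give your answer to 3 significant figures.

1/t_eff = 1/t_phys + 1/t_biol = 1/17 + 1/34.7 = 0.087642 per hour.
t_eff = 17 × 34.7 / (17 + 34.7) ≈ 11.41 hours.

11.4 hours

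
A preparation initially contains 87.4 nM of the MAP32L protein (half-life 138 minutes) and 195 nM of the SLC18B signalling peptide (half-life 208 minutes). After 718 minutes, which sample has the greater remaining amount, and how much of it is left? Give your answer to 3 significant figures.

SLC18B signalling peptide, 17.8 nM

MAP32L protein: 87.4 × (1/2)^5.2029 ≈ 2.3729 nM.
SLC18B signalling peptide: 195 × (1/2)^3.4519 ≈ 17.82 nM.
SLC18B signalling peptide has more remaining, at ≈ 17.82 nM.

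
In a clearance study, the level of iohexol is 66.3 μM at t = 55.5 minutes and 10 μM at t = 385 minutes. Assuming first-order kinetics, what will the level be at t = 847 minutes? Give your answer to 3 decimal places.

0.705 μM

Over Δt = 385 − 55.5 = 329.5 minutes, the level fell by a factor of 66.3/10 ≈ 6.63.
n = log₂(6.63) ≈ 2.729 half-lives, so t½ = 329.5/2.729 ≈ 120.74 minutes.
From t = 385 to t = 847: 10 × (1/2)^((847−385)/120.74) ≈ 0.70491 μM.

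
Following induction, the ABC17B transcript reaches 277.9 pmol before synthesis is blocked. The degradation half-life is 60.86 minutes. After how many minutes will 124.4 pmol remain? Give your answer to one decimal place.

Fraction remaining = 124.4/277.9 ≈ 0.44764.
n = log₂(277.9/124.4) = ln(2.2339)/ln 2 ≈ 1.1596 half-lives.
t = n × t½ = 1.1596 × 60.86 ≈ 70.572 minutes.

70.6 minutes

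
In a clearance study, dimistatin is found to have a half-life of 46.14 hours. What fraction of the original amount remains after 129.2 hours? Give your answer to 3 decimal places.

n = 129.2/46.14 ≈ 2.8002 half-lives.
Fraction remaining = (1/2)^2.8002 ≈ 0.14357.

0.144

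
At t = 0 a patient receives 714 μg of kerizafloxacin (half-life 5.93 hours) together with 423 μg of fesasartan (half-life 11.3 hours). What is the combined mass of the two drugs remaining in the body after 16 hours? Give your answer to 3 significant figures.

kerizafloxacin: 714 × (1/2)^(16/5.93) = 714 × (1/2)^2.6981 ≈ 110.02 μg.
fesasartan: 423 × (1/2)^(16/11.3) = 423 × (1/2)^1.4159 ≈ 158.53 μg.
Total = 110.02 + 158.53 ≈ 268.55 μg.

269 μg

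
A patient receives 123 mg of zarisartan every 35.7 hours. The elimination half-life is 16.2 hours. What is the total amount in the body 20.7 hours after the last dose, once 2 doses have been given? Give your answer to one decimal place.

61.7 mg

The 2 doses were given 56.4, 20.7 hours ago.
Total = 123·(1/2)^(56.4/16.2) + 123·(1/2)^(20.7/16.2)
      = 11.012 + 50.729 ≈ 61.741 mg.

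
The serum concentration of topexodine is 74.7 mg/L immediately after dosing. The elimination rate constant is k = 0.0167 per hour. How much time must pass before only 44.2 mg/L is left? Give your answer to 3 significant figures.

31.4 hours

t½ = ln 2 / k = 0.69315 / 0.0167 ≈ 41.506 hours.
Fraction remaining = 44.2/74.7 ≈ 0.5917.
n = log₂(74.7/44.2) = ln(1.69)/ln 2 ≈ 0.75706 half-lives.
t = n × t½ = 0.75706 × 41.506 ≈ 31.422 hours.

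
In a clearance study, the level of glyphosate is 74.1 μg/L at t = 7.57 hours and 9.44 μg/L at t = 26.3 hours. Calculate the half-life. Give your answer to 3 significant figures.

6.30 hours

Over Δt = 26.3 − 7.57 = 18.73 hours, the level fell by a factor of 74.1/9.44 ≈ 7.8496.
n = log₂(7.8496) ≈ 2.9726 half-lives, so t½ = 18.73/2.9726 ≈ 6.3009 hours.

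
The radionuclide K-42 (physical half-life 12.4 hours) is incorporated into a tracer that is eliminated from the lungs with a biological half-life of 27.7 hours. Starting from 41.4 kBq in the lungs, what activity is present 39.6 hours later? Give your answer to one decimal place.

1/t_eff = 1/t_phys + 1/t_biol = 1/12.4 + 1/27.7 = 0.11675 per hour.
t_eff = 12.4 × 27.7 / (12.4 + 27.7) ≈ 8.5656 hours.
Remaining = 41.4 × (1/2)^(39.6/8.5656) = 41.4 × (1/2)^4.6232 ≈ 1.6799 kBq.

1.7 kBq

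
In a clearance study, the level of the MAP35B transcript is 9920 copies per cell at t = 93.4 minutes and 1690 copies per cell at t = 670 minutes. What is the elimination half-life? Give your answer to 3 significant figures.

226 minutes

Over Δt = 670 − 93.4 = 576.6 minutes, the level fell by a factor of 9920/1690 ≈ 5.8698.
n = log₂(5.8698) ≈ 2.5533 half-lives, so t½ = 576.6/2.5533 ≈ 225.82 minutes.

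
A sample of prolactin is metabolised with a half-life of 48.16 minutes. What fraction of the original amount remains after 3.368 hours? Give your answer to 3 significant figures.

0.0546

3.368 hours = 202.08 minutes.
n = 202.08/48.16 ≈ 4.196 half-lives.
Fraction remaining = (1/2)^4.196 ≈ 0.05456.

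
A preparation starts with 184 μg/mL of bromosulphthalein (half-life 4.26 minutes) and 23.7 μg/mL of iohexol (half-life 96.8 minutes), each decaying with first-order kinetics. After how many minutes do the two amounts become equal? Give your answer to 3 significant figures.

13.2 minutes

Set 184·(1/2)^(t/4.26) = 23.7·(1/2)^(t/96.8).
Taking log₂: log₂(184/23.7) = t·(1/4.26 − 1/96.8).
log₂(7.7637) = 2.9567; 1/4.26 − 1/96.8 = 0.22441.
t = 2.9567 / 0.22441 ≈ 13.176 minutes.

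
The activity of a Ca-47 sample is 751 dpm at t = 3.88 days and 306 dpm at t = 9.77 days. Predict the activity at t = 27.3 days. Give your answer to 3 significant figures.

Over Δt = 9.77 − 3.88 = 5.89 days, the level fell by a factor of 751/306 ≈ 2.4542.
n = log₂(2.4542) ≈ 1.2953 half-lives, so t½ = 5.89/1.2953 ≈ 4.5473 days.
From t = 9.77 to t = 27.3: 306 × (1/2)^((27.3−9.77)/4.5473) ≈ 21.146 dpm.

21.1 dpm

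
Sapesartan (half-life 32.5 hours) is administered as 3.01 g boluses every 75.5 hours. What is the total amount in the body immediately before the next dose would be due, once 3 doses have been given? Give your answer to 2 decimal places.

The 3 doses were given 226.5, 151, 75.5 hours ago.
Total = 3.01·(1/2)^(226.5/32.5) + 3.01·(1/2)^(151/32.5) + 3.01·(1/2)^(75.5/32.5)
      = 0.024023 + 0.12021 + 0.60152 ≈ 0.74575 g.

0.75 g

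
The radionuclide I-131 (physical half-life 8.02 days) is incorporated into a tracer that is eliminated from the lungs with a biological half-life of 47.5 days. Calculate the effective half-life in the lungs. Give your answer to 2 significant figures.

6.9 days

1/t_eff = 1/t_phys + 1/t_biol = 1/8.02 + 1/47.5 = 0.14574 per day.
t_eff = 8.02 × 47.5 / (8.02 + 47.5) ≈ 6.8615 days.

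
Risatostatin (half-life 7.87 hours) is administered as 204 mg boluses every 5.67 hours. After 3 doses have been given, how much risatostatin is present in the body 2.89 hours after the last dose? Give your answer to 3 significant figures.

The 3 doses were given 14.23, 8.56, 2.89 hours ago.
Total = 204·(1/2)^(14.23/7.87) + 204·(1/2)^(8.56/7.87) + 204·(1/2)^(2.89/7.87)
      = 58.254 + 95.986 + 158.16 ≈ 312.4 mg.

312 mg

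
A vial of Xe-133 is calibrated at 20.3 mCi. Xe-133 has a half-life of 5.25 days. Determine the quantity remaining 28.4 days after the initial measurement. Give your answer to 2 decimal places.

Number of half-lives: n = 28.4/5.25 ≈ 5.4095.
Remaining = 20.3 × (1/2)^5.4095 = 20.3 × 0.023527 ≈ 0.4776 mCi.

0.48 mCi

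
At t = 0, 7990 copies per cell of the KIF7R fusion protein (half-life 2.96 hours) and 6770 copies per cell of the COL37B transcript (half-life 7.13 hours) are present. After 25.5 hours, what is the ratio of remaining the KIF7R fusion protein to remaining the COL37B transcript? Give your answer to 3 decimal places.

KIF7R fusion protein: 7990 × (1/2)^(25.5/2.96) = 7990 × (1/2)^8.6149 ≈ 20.38 copies per cell.
COL37B transcript: 6770 × (1/2)^(25.5/7.13) = 6770 × (1/2)^3.5764 ≈ 567.51 copies per cell.
Ratio ≈ 20.38 / 567.51 ≈ 0.035912.

0.036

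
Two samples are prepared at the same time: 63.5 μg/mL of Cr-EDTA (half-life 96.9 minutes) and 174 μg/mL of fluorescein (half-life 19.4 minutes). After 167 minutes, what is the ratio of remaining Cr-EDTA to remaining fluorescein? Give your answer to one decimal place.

43.1

Cr-EDTA: 63.5 × (1/2)^(167/96.9) = 63.5 × (1/2)^1.7234 ≈ 19.23 μg/mL.
fluorescein: 174 × (1/2)^(167/19.4) = 174 × (1/2)^8.6082 ≈ 0.44587 μg/mL.
Ratio ≈ 19.23 / 0.44587 ≈ 43.128.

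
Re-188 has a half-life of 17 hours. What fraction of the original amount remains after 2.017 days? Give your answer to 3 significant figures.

0.139

2.017 days = 48.408 hours.
n = 48.408/17 ≈ 2.8475 half-lives.
Fraction remaining = (1/2)^2.8475 ≈ 0.13893.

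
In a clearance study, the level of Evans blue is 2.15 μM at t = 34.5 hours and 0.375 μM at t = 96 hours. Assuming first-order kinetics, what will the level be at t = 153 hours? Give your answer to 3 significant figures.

Over Δt = 96 − 34.5 = 61.5 hours, the level fell by a factor of 2.15/0.375 ≈ 5.7333.
n = log₂(5.7333) ≈ 2.5194 half-lives, so t½ = 61.5/2.5194 ≈ 24.411 hours.
From t = 96 to t = 153: 0.375 × (1/2)^((153−96)/24.411) ≈ 0.074322 μM.

0.0743 μM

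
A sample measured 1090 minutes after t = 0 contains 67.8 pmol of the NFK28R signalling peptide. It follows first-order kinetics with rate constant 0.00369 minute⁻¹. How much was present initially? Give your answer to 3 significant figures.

3780 pmol

t½ = ln 2 / λ = 0.69315 / 0.00369 ≈ 187.84 minutes.
Number of half-lives elapsed: n = 1090/187.84 ≈ 5.8027.
A₀ = A × 2^n = 67.8 × 2^5.8027 = 67.8 × 55.818 ≈ 3784.5 pmol.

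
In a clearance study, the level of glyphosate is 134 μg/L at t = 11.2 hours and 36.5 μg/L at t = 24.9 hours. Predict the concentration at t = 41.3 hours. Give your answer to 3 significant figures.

7.69 μg/L

Over Δt = 24.9 − 11.2 = 13.7 hours, the level fell by a factor of 134/36.5 ≈ 3.6712.
n = log₂(3.6712) ≈ 1.8763 half-lives, so t½ = 13.7/1.8763 ≈ 7.3017 hours.
From t = 24.9 to t = 41.3: 36.5 × (1/2)^((41.3−24.9)/7.3017) ≈ 7.6943 μg/L.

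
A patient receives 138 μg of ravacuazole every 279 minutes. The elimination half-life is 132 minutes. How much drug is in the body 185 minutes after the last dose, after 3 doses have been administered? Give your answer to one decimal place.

67.1 μg

The 3 doses were given 743, 464, 185 minutes ago.
Total = 138·(1/2)^(743/132) + 138·(1/2)^(464/132) + 138·(1/2)^(185/132)
      = 2.789 + 12.07 + 52.237 ≈ 67.096 μg.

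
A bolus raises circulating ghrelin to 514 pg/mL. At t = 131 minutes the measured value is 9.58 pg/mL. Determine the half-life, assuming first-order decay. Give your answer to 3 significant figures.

22.8 minutes

A/A₀ = 9.58/514 ≈ 0.018638.
n = log₂(53.653) ≈ 5.7456 half-lives elapsed in 131 minutes.
t½ = 131/5.7456 ≈ 22.8 minutes.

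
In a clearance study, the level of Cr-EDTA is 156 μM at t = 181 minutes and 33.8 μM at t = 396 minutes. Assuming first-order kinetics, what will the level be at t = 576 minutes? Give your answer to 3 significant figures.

Over Δt = 396 − 181 = 215 minutes, the level fell by a factor of 156/33.8 ≈ 4.6154.
n = log₂(4.6154) ≈ 2.2065 half-lives, so t½ = 215/2.2065 ≈ 97.442 minutes.
From t = 396 to t = 576: 33.8 × (1/2)^((576−396)/97.442) ≈ 9.3937 μM.

9.39 μM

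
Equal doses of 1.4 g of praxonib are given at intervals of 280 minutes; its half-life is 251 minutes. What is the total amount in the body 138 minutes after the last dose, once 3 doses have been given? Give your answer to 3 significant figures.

The 3 doses were given 698, 418, 138 minutes ago.
Total = 1.4·(1/2)^(698/251) + 1.4·(1/2)^(418/251) + 1.4·(1/2)^(138/251)
      = 0.2037 + 0.44138 + 0.95636 ≈ 1.6014 g.

1.60 g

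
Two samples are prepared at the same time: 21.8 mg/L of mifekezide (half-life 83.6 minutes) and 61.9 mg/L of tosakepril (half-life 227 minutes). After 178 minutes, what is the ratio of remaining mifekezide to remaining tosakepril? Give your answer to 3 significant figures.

0.139

mifekezide: 21.8 × (1/2)^(178/83.6) = 21.8 × (1/2)^2.1292 ≈ 4.9832 mg/L.
tosakepril: 61.9 × (1/2)^(178/227) = 61.9 × (1/2)^0.78414 ≈ 35.945 mg/L.
Ratio ≈ 4.9832 / 35.945 ≈ 0.13863.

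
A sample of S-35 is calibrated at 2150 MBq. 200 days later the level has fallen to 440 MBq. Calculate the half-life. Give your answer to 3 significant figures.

87.4 days

A/A₀ = 440/2150 ≈ 0.20465.
n = log₂(4.8864) ≈ 2.2888 half-lives elapsed in 200 days.
t½ = 200/2.2888 ≈ 87.384 days.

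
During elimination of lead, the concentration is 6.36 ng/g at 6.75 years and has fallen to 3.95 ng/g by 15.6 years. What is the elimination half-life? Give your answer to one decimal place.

Over Δt = 15.6 − 6.75 = 8.85 years, the level fell by a factor of 6.36/3.95 ≈ 1.6101.
n = log₂(1.6101) ≈ 0.68717 half-lives, so t½ = 8.85/0.68717 ≈ 12.879 years.

12.9 years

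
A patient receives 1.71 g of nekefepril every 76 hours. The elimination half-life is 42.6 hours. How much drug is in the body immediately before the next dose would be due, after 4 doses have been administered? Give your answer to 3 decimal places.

The 4 doses were given 304, 228, 152, 76 hours ago.
Total = 1.71·(1/2)^(304/42.6) + 1.71·(1/2)^(228/42.6) + 1.71·(1/2)^(152/42.6) + 1.71·(1/2)^(76/42.6)
      = 0.012156 + 0.041865 + 0.14418 + 0.49653 ≈ 0.69473 g.

0.695 g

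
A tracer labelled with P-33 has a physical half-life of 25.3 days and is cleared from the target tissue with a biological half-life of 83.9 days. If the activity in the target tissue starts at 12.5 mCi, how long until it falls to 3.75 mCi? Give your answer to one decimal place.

33.8 days

1/t_eff = 1/t_phys + 1/t_biol = 1/25.3 + 1/83.9 = 0.051445 per day.
t_eff = 25.3 × 83.9 / (25.3 + 83.9) ≈ 19.438 days.
n = log₂(12.5/3.75) ≈ 1.737; t = 1.737 × 19.438 ≈ 33.764 days.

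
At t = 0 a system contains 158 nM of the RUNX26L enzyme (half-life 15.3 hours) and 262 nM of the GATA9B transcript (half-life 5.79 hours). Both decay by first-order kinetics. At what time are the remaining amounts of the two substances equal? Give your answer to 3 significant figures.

Set 158·(1/2)^(t/15.3) = 262·(1/2)^(t/5.79).
Taking log₂: log₂(158/262) = t·(1/15.3 − 1/5.79).
log₂(0.60305) = -0.72964; 1/15.3 − 1/5.79 = -0.10735.
t = -0.72964 / -0.10735 ≈ 6.7967 hours.

6.80 hours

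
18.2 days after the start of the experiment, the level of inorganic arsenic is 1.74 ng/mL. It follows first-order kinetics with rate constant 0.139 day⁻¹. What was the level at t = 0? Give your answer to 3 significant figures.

21.8 ng/mL

t½ = ln 2 / k = 0.69315 / 0.139 ≈ 4.9867 days.
Number of half-lives elapsed: n = 18.2/4.9867 ≈ 3.6497.
A₀ = A × 2^n = 1.74 × 2^3.6497 = 1.74 × 12.551 ≈ 21.839 ng/mL.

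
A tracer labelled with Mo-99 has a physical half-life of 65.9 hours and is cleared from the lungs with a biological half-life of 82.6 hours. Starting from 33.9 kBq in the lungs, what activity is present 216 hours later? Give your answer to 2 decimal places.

1/t_eff = 1/t_phys + 1/t_biol = 1/65.9 + 1/82.6 = 0.027281 per hour.
t_eff = 65.9 × 82.6 / (65.9 + 82.6) ≈ 36.655 hours.
Remaining = 33.9 × (1/2)^(216/36.655) = 33.9 × (1/2)^5.8927 ≈ 0.57058 kBq.

0.57 kBq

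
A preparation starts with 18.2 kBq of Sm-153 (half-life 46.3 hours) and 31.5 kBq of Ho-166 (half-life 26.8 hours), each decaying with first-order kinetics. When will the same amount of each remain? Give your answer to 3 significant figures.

Set 18.2·(1/2)^(t/46.3) = 31.5·(1/2)^(t/26.8).
Taking log₂: log₂(18.2/31.5) = t·(1/46.3 − 1/26.8).
log₂(0.57778) = -0.79141; 1/46.3 − 1/26.8 = -0.015715.
t = -0.79141 / -0.015715 ≈ 50.36 hours.

50.4 hours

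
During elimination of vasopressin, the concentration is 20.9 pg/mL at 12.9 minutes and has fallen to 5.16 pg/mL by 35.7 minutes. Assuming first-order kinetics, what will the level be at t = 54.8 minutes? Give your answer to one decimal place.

Over Δt = 35.7 − 12.9 = 22.8 minutes, the level fell by a factor of 20.9/5.16 ≈ 4.0504.
n = log₂(4.0504) ≈ 2.0181 half-lives, so t½ = 22.8/2.0181 ≈ 11.298 minutes.
From t = 35.7 to t = 54.8: 5.16 × (1/2)^((54.8−35.7)/11.298) ≈ 1.5986 pg/mL.

1.6 pg/mL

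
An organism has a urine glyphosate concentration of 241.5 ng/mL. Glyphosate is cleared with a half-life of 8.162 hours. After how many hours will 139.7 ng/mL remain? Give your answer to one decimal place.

6.4 hours

Fraction remaining = 139.7/241.5 ≈ 0.57847.
n = log₂(241.5/139.7) = ln(1.7287)/ln 2 ≈ 0.78969 half-lives.
t = n × t½ = 0.78969 × 8.162 ≈ 6.4455 hours.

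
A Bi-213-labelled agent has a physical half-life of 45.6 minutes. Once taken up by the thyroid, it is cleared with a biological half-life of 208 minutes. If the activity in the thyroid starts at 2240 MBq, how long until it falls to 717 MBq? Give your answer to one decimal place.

1/t_eff = 1/t_phys + 1/t_biol = 1/45.6 + 1/208 = 0.026738 per minute.
t_eff = 45.6 × 208 / (45.6 + 208) ≈ 37.401 minutes.
n = log₂(2240/717) ≈ 1.6435; t = 1.6435 × 37.401 ≈ 61.466 minutes.

61.5 minutes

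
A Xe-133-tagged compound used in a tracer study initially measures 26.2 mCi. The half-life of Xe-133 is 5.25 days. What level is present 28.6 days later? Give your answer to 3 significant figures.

Number of half-lives: n = 28.6/5.25 ≈ 5.4476.
Remaining = 26.2 × (1/2)^5.4476 = 26.2 × 0.022914 ≈ 0.60035 mCi.

0.600 mCi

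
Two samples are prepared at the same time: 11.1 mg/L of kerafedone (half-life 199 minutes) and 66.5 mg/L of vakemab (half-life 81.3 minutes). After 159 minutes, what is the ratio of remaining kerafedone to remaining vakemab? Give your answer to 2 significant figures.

kerafedone: 11.1 × (1/2)^(159/199) = 11.1 × (1/2)^0.79899 ≈ 6.3797 mg/L.
vakemab: 66.5 × (1/2)^(159/81.3) = 66.5 × (1/2)^1.9557 ≈ 17.143 mg/L.
Ratio ≈ 6.3797 / 17.143 ≈ 0.37214.

0.37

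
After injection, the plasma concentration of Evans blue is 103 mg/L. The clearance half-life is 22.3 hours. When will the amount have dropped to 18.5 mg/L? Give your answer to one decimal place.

Fraction remaining = 18.5/103 ≈ 0.17961.
n = log₂(103/18.5) = ln(5.5676)/ln 2 ≈ 2.477 half-lives.
t = n × t½ = 2.477 × 22.3 ≈ 55.238 hours.

55.2 hours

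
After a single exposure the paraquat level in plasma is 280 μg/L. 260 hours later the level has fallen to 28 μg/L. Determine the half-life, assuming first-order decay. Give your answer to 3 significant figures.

A/A₀ = 28/280 ≈ 0.1.
n = log₂(10) ≈ 3.3219 half-lives elapsed in 260 hours.
t½ = 260/3.3219 ≈ 78.268 hours.

78.3 hours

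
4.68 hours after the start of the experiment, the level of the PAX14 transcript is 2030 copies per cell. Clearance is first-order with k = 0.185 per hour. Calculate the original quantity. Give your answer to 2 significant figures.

t½ = ln 2 / k = 0.69315 / 0.185 ≈ 3.7467 hours.
Number of half-lives elapsed: n = 4.68/3.7467 ≈ 1.2491.
A₀ = A × 2^n = 2030 × 2^1.2491 = 2030 × 2.3769 ≈ 4825.1 copies per cell.

4800 copies per cell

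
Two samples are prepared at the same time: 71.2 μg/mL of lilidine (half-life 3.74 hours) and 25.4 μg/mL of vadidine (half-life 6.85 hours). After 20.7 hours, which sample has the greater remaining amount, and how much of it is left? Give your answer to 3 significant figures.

lilidine: 71.2 × (1/2)^5.5348 ≈ 1.5359 μg/mL.
vadidine: 25.4 × (1/2)^3.0219 ≈ 3.1272 μg/mL.
Vadidine has more remaining, at ≈ 3.1272 μg/mL.

vadidine, 3.13 μg/mL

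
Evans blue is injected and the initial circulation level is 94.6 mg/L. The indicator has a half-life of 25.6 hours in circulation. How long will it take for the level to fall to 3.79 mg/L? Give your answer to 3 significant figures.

Fraction remaining = 3.79/94.6 ≈ 0.040063.
n = log₂(94.6/3.79) = ln(24.96)/ln 2 ≈ 4.6416 half-lives.
t = n × t½ = 4.6416 × 25.6 ≈ 118.82 hours.

119 hours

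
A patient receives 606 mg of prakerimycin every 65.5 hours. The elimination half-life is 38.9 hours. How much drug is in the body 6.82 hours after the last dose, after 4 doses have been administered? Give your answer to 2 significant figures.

The 4 doses were given 203.32, 137.82, 72.32, 6.82 hours ago.
Total = 606·(1/2)^(203.32/38.9) + 606·(1/2)^(137.82/38.9) + 606·(1/2)^(72.32/38.9) + 606·(1/2)^(6.82/38.9)
      = 16.183 + 51.993 + 167.04 + 536.66 ≈ 771.87 mg.

770 mg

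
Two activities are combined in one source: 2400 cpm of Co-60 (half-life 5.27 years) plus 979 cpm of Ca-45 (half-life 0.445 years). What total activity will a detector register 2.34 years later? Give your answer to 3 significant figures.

Co-60: 2400 × (1/2)^(2.34/5.27) = 2400 × (1/2)^0.44402 ≈ 1764.2 cpm.
Ca-45: 979 × (1/2)^(2.34/0.445) = 979 × (1/2)^5.2584 ≈ 25.576 cpm.
Total = 1764.2 + 25.576 ≈ 1789.8 cpm.

1790 cpm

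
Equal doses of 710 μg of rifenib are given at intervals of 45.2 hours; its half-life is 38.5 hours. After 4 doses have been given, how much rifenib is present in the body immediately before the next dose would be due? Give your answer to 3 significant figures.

The 4 doses were given 180.8, 135.6, 90.4, 45.2 hours ago.
Total = 710·(1/2)^(180.8/38.5) + 710·(1/2)^(135.6/38.5) + 710·(1/2)^(90.4/38.5) + 710·(1/2)^(45.2/38.5)
      = 27.39 + 61.803 + 139.45 + 314.66 ≈ 543.3 μg.

543 μg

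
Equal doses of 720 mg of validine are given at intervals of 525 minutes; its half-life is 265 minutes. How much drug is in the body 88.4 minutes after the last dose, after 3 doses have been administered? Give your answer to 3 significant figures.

The 3 doses were given 1138.4, 613.4, 88.4 minutes ago.
Total = 720·(1/2)^(1138.4/265) + 720·(1/2)^(613.4/265) + 720·(1/2)^(88.4/265)
      = 36.657 + 144.72 + 571.36 ≈ 752.74 mg.

753 mg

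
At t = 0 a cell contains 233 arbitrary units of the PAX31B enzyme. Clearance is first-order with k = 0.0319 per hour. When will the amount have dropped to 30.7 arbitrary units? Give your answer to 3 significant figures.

t½ = ln 2 / k = 0.69315 / 0.0319 ≈ 21.729 hours.
Fraction remaining = 30.7/233 ≈ 0.13176.
n = log₂(233/30.7) = ln(7.5896)/ln 2 ≈ 2.924 half-lives.
t = n × t½ = 2.924 × 21.729 ≈ 63.535 hours.

63.5 hours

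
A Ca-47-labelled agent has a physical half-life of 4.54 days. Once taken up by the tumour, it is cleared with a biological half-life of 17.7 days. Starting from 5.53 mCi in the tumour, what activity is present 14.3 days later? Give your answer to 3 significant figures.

0.356 mCi

1/t_eff = 1/t_phys + 1/t_biol = 1/4.54 + 1/17.7 = 0.27676 per day.
t_eff = 4.54 × 17.7 / (4.54 + 17.7) ≈ 3.6132 days.
Remaining = 5.53 × (1/2)^(14.3/3.6132) = 5.53 × (1/2)^3.9577 ≈ 0.35591 mCi.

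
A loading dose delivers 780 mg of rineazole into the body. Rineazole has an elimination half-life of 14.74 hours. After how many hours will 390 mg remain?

390/780 = 1/2, so 1 half-life has elapsed.
t = 1 × 14.74 = 14.74 hours.

14.74 hours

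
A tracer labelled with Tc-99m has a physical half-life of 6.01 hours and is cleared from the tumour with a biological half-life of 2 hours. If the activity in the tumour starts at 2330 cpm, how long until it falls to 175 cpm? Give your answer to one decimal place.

1/t_eff = 1/t_phys + 1/t_biol = 1/6.01 + 1/2 = 0.66639 per hour.
t_eff = 6.01 × 2 / (6.01 + 2) ≈ 1.5006 hours.
n = log₂(2330/175) ≈ 3.7349; t = 3.7349 × 1.5006 ≈ 5.6047 hours.

5.6 hours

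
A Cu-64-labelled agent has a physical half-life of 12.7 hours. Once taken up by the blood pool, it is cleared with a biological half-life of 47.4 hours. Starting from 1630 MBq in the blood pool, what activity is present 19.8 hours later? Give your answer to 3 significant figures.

414 MBq

1/t_eff = 1/t_phys + 1/t_biol = 1/12.7 + 1/47.4 = 0.099837 per hour.
t_eff = 12.7 × 47.4 / (12.7 + 47.4) ≈ 10.016 hours.
Remaining = 1630 × (1/2)^(19.8/10.016) = 1630 × (1/2)^1.9768 ≈ 414.11 MBq.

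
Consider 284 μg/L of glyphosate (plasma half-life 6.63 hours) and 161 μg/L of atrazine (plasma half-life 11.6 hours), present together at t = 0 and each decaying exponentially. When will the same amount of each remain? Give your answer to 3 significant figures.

12.7 hours

Set 284·(1/2)^(t/6.63) = 161·(1/2)^(t/11.6).
Taking log₂: log₂(284/161) = t·(1/6.63 − 1/11.6).
log₂(1.764) = 0.81883; 1/6.63 − 1/11.6 = 0.064623.
t = 0.81883 / 0.064623 ≈ 12.671 hours.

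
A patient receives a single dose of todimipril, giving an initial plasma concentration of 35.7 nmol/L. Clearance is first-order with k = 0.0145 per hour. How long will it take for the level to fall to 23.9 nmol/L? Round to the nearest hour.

t½ = ln 2 / k = 0.69315 / 0.0145 ≈ 47.803 hours.
Fraction remaining = 23.9/35.7 ≈ 0.66947.
n = log₂(35.7/23.9) = ln(1.4937)/ln 2 ≈ 0.57891 half-lives.
t = n × t½ = 0.57891 × 47.803 ≈ 27.674 hours.

28 hours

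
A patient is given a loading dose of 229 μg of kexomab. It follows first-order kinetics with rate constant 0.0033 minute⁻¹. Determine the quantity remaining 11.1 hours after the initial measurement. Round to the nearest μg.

25 μg

t½ = ln 2 / λ = 0.69315 / 0.0033 ≈ 210.04 minutes.
Convert the elapsed time: 11.1 hours = 666 minutes.
Number of half-lives: n = 666/210.04 ≈ 3.1708.
Remaining = 229 × (1/2)^3.1708 = 229 × 0.11105 ≈ 25.43 μg.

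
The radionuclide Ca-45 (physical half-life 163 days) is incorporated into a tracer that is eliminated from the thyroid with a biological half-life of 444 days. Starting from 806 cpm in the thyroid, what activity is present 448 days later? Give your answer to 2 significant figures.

1/t_eff = 1/t_phys + 1/t_biol = 1/163 + 1/444 = 0.0083872 per day.
t_eff = 163 × 444 / (163 + 444) ≈ 119.23 days.
Remaining = 806 × (1/2)^(448/119.23) = 806 × (1/2)^3.7575 ≈ 59.597 cpm.

60 cpm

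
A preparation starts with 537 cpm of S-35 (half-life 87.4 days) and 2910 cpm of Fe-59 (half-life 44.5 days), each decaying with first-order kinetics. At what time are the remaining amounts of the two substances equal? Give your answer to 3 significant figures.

221 days

Set 537·(1/2)^(t/87.4) = 2910·(1/2)^(t/44.5).
Taking log₂: log₂(537/2910) = t·(1/87.4 − 1/44.5).
log₂(0.18454) = -2.438; 1/87.4 − 1/44.5 = -0.01103.
t = -2.438 / -0.01103 ≈ 221.03 days.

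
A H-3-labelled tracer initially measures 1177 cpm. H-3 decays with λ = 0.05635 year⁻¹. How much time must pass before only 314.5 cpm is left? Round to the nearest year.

23 years

t½ = ln 2 / λ = 0.69315 / 0.05635 ≈ 12.301 years.
Fraction remaining = 314.5/1177 ≈ 0.2672.
n = log₂(1177/314.5) = ln(3.7424)/ln 2 ≈ 1.904 half-lives.
t = n × t½ = 1.904 × 12.301 ≈ 23.42 years.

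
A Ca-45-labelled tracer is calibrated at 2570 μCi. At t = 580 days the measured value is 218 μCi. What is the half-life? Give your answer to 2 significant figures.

160 days

A/A₀ = 218/2570 ≈ 0.084825.
n = log₂(11.789) ≈ 3.5594 half-lives elapsed in 580 days.
t½ = 580/3.5594 ≈ 162.95 days.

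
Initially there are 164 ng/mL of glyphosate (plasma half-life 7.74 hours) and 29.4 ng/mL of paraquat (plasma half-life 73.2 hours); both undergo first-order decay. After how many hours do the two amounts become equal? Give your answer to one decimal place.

21.5 hours

Set 164·(1/2)^(t/7.74) = 29.4·(1/2)^(t/73.2).
Taking log₂: log₂(164/29.4) = t·(1/7.74 − 1/73.2).
log₂(5.5782) = 2.4798; 1/7.74 − 1/73.2 = 0.11554.
t = 2.4798 / 0.11554 ≈ 21.463 hours.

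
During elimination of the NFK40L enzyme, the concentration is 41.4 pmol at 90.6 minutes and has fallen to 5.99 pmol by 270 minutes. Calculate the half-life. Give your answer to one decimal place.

Over Δt = 270 − 90.6 = 179.4 minutes, the level fell by a factor of 41.4/5.99 ≈ 6.9115.
n = log₂(6.9115) ≈ 2.789 half-lives, so t½ = 179.4/2.789 ≈ 64.324 minutes.

64.3 minutes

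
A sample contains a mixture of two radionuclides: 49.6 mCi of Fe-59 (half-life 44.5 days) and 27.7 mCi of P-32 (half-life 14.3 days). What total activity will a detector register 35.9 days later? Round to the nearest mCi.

33 mCi

Fe-59: 49.6 × (1/2)^(35.9/44.5) = 49.6 × (1/2)^0.80674 ≈ 28.355 mCi.
P-32: 27.7 × (1/2)^(35.9/14.3) = 27.7 × (1/2)^2.5105 ≈ 4.8612 mCi.
Total = 28.355 + 4.8612 ≈ 33.216 mCi.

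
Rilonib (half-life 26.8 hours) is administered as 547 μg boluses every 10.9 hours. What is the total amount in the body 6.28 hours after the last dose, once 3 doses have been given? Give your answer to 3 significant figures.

1080 μg

The 3 doses were given 28.08, 17.18, 6.28 hours ago.
Total = 547·(1/2)^(28.08/26.8) + 547·(1/2)^(17.18/26.8) + 547·(1/2)^(6.28/26.8)
      = 264.59 + 350.76 + 464.99 ≈ 1080.4 μg.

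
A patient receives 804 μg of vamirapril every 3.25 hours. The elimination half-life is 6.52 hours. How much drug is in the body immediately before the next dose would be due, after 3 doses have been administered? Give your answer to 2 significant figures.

The 3 doses were given 9.75, 6.5, 3.25 hours ago.
Total = 804·(1/2)^(9.75/6.52) + 804·(1/2)^(6.5/6.52) + 804·(1/2)^(3.25/6.52)
      = 285.16 + 402.86 + 569.12 ≈ 1257.1 μg.

1300 μg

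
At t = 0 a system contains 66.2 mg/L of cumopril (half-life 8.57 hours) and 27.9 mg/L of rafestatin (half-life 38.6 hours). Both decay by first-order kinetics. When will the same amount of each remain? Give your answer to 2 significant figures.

14 hours

Set 66.2·(1/2)^(t/8.57) = 27.9·(1/2)^(t/38.6).
Taking log₂: log₂(66.2/27.9) = t·(1/8.57 − 1/38.6).
log₂(2.3728) = 1.2466; 1/8.57 − 1/38.6 = 0.090779.
t = 1.2466 / 0.090779 ≈ 13.732 hours.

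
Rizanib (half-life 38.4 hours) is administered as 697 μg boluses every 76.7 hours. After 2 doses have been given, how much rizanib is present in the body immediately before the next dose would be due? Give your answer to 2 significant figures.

The 2 doses were given 153.4, 76.7 hours ago.
Total = 697·(1/2)^(153.4/38.4) + 697·(1/2)^(76.7/38.4)
      = 43.72 + 174.56 ≈ 218.28 μg.

220 μg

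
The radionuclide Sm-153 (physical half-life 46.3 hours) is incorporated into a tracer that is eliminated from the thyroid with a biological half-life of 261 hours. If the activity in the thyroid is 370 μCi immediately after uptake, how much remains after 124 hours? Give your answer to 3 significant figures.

1/t_eff = 1/t_phys + 1/t_biol = 1/46.3 + 1/261 = 0.02543 per hour.
t_eff = 46.3 × 261 / (46.3 + 261) ≈ 39.324 hours.
Remaining = 370 × (1/2)^(124/39.324) = 370 × (1/2)^3.1533 ≈ 41.588 μCi.

41.6 μCi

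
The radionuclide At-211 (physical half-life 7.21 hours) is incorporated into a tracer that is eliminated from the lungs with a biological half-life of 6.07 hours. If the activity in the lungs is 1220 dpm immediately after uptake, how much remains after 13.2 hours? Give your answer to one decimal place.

76.0 dpm

1/t_eff = 1/t_phys + 1/t_biol = 1/7.21 + 1/6.07 = 0.30344 per hour.
t_eff = 7.21 × 6.07 / (7.21 + 6.07) ≈ 3.2955 hours.
Remaining = 1220 × (1/2)^(13.2/3.2955) = 1220 × (1/2)^4.0054 ≈ 75.964 dpm.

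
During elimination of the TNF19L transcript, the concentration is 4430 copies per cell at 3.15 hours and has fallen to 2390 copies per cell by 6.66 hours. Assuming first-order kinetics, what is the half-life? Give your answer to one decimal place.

Over Δt = 6.66 − 3.15 = 3.51 hours, the level fell by a factor of 4430/2390 ≈ 1.8536.
n = log₂(1.8536) ≈ 0.8903 half-lives, so t½ = 3.51/0.8903 ≈ 3.9425 hours.

3.9 hours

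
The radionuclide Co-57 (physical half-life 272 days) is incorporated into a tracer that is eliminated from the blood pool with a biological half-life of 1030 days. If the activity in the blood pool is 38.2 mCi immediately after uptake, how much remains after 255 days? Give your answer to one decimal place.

1/t_eff = 1/t_phys + 1/t_biol = 1/272 + 1/1030 = 0.0046473 per day.
t_eff = 272 × 1030 / (272 + 1030) ≈ 215.18 days.
Remaining = 38.2 × (1/2)^(255/215.18) = 38.2 × (1/2)^1.1851 ≈ 16.8 mCi.

16.8 mCi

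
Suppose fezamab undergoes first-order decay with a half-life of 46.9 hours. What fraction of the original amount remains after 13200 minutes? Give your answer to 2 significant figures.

13200 minutes = 220 hours.
n = 220/46.9 ≈ 4.6908 half-lives.
Fraction remaining = (1/2)^4.6908 ≈ 0.038719.

0.039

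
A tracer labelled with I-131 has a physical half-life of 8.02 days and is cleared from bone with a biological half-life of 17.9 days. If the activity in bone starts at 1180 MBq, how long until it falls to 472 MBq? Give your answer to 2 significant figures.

1/t_eff = 1/t_phys + 1/t_biol = 1/8.02 + 1/17.9 = 0.18055 per day.
t_eff = 8.02 × 17.9 / (8.02 + 17.9) ≈ 5.5385 days.
n = log₂(1180/472) ≈ 1.3219; t = 1.3219 × 5.5385 ≈ 7.3215 days.

7.3 days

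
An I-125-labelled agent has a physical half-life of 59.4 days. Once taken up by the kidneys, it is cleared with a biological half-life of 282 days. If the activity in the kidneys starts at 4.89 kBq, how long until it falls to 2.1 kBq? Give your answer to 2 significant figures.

60 days

1/t_eff = 1/t_phys + 1/t_biol = 1/59.4 + 1/282 = 0.020381 per day.
t_eff = 59.4 × 282 / (59.4 + 282) ≈ 49.065 days.
n = log₂(4.89/2.1) ≈ 1.2194; t = 1.2194 × 49.065 ≈ 59.832 days.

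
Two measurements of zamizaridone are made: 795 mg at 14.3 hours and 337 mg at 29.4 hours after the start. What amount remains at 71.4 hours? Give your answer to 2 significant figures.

Over Δt = 29.4 − 14.3 = 15.1 hours, the level fell by a factor of 795/337 ≈ 2.3591.
n = log₂(2.3591) ≈ 1.2382 half-lives, so t½ = 15.1/1.2382 ≈ 12.195 hours.
From t = 29.4 to t = 71.4: 337 × (1/2)^((71.4−29.4)/12.195) ≈ 30.965 mg.

31 mg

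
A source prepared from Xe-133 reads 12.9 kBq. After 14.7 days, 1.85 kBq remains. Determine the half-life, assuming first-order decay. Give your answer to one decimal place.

5.2 days

A/A₀ = 1.85/12.9 ≈ 0.14341.
n = log₂(6.973) ≈ 2.8018 half-lives elapsed in 14.7 days.
t½ = 14.7/2.8018 ≈ 5.2467 days.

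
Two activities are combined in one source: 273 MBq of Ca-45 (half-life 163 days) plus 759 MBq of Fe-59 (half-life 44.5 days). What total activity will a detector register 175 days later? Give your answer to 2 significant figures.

Ca-45: 273 × (1/2)^(175/163) = 273 × (1/2)^1.0736 ≈ 129.71 MBq.
Fe-59: 759 × (1/2)^(175/44.5) = 759 × (1/2)^3.9326 ≈ 49.707 MBq.
Total = 129.71 + 49.707 ≈ 179.42 MBq.

180 MBq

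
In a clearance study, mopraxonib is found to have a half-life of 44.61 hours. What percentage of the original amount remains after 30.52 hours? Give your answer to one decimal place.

62.2%

n = 30.52/44.61 ≈ 0.68415 half-lives.
Fraction remaining = (1/2)^0.68415 ≈ 0.62237, i.e. 62.237%.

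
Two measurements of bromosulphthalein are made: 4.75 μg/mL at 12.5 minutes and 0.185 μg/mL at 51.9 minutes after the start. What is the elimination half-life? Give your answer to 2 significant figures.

8.4 minutes

Over Δt = 51.9 − 12.5 = 39.4 minutes, the level fell by a factor of 4.75/0.185 ≈ 25.676.
n = log₂(25.676) ≈ 4.6823 half-lives, so t½ = 39.4/4.6823 ≈ 8.4146 minutes.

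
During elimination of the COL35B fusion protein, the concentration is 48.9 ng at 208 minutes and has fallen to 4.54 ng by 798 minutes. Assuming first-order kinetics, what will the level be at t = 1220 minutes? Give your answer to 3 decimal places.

0.829 ng

Over Δt = 798 − 208 = 590 minutes, the level fell by a factor of 48.9/4.54 ≈ 10.771.
n = log₂(10.771) ≈ 3.4291 half-lives, so t½ = 590/3.4291 ≈ 172.06 minutes.
From t = 798 to t = 1220: 4.54 × (1/2)^((1220−798)/172.06) ≈ 0.82934 ng.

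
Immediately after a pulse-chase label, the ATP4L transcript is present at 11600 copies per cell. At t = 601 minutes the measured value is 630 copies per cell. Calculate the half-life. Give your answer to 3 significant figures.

143 minutes

A/A₀ = 630/11600 ≈ 0.05431.
n = log₂(18.413) ≈ 4.2026 half-lives elapsed in 601 minutes.
t½ = 601/4.2026 ≈ 143.01 minutes.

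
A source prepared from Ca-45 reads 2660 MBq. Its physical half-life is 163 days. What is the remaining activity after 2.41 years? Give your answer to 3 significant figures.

63.1 MBq

Convert the elapsed time: 2.41 years = 879.65 days.
Number of half-lives: n = 879.65/163 ≈ 5.3966.
Remaining = 2660 × (1/2)^5.3966 = 2660 × 0.023739 ≈ 63.144 MBq.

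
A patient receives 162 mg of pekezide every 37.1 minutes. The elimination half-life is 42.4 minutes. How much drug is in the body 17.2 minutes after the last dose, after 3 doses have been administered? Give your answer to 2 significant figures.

The 3 doses were given 91.4, 54.3, 17.2 minutes ago.
Total = 162·(1/2)^(91.4/42.4) + 162·(1/2)^(54.3/42.4) + 162·(1/2)^(17.2/42.4)
      = 36.358 + 66.68 + 122.29 ≈ 225.33 mg.

230 mg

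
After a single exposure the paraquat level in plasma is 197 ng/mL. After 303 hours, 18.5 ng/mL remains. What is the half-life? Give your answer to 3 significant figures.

88.8 hours

A/A₀ = 18.5/197 ≈ 0.093909.
n = log₂(10.649) ≈ 3.4126 half-lives elapsed in 303 hours.
t½ = 303/3.4126 ≈ 88.789 hours.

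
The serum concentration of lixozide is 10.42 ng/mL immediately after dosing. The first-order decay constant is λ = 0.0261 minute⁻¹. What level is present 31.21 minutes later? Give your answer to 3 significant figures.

4.61 ng/mL

t½ = ln 2 / λ = 0.69315 / 0.0261 ≈ 26.557 minutes.
Number of half-lives: n = 31.21/26.557 ≈ 1.1752.
Remaining = 10.42 × (1/2)^1.1752 = 10.42 × 0.44282 ≈ 4.6142 ng/mL.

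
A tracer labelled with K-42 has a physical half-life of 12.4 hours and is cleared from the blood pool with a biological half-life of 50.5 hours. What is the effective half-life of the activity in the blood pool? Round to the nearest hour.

1/t_eff = 1/t_phys + 1/t_biol = 1/12.4 + 1/50.5 = 0.10045 per hour.
t_eff = 12.4 × 50.5 / (12.4 + 50.5) ≈ 9.9555 hours.

10 hours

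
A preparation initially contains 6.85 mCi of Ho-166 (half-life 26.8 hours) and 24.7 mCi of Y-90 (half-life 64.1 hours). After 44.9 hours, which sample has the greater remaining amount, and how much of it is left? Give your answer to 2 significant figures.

Ho-166: 6.85 × (1/2)^1.6754 ≈ 2.1446 mCi.
Y-90: 24.7 × (1/2)^0.70047 ≈ 15.2 mCi.
Y-90 has more remaining, at ≈ 15.2 mCi.

Y-90, 15 mCi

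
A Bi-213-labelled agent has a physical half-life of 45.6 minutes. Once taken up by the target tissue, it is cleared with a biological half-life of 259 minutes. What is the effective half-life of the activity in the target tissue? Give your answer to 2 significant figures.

1/t_eff = 1/t_phys + 1/t_biol = 1/45.6 + 1/259 = 0.025791 per minute.
t_eff = 45.6 × 259 / (45.6 + 259) ≈ 38.773 minutes.

39 minutes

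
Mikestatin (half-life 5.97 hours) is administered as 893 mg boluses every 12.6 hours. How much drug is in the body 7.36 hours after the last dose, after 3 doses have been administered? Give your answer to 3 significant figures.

488 mg

The 3 doses were given 32.56, 19.96, 7.36 hours ago.
Total = 893·(1/2)^(32.56/5.97) + 893·(1/2)^(19.96/5.97) + 893·(1/2)^(7.36/5.97)
      = 20.373 + 87.982 + 379.96 ≈ 488.31 mg.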